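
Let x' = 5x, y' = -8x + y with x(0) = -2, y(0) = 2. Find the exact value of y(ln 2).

A = [[5,0],[-8,1]]; eigenvalues λ = 5, 1.
Eigenvectors: (-1,2) for λ=5, (0,-1) for λ=1.
From the initial condition, c_1 = 2, c_2 = 2.
y(ln 2) = (2)(2^5)(2) + (2)(2^1)(-1) = 124.

124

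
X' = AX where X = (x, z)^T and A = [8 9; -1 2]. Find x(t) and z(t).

x(t) = -3c_1e^(5t) - 3c_2te^(5t) - c_2e^(5t), z(t) = c_1e^(5t) + c_2te^(5t)

Coefficient matrix A = [[8, 9], [-1, 2]].
Characteristic polynomial det(A - λI) = λ^2 - 10λ + 25 = 0.
Single eigenvalue λ = 5 with algebraic multiplicity 2.
Eigenvector v = (-3,1); generalized eigenvector w with (A-λI)w=v is (-1,0).
General solution: e^(5t)[c_1·v + c_2·(t·v + w)].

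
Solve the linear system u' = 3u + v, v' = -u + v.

u(t) = -C_1e^(2t) - C_2te^(2t) - C_2e^(2t), v(t) = C_1e^(2t) + C_2te^(2t)

Coefficient matrix A = [[3, 1], [-1, 1]].
Characteristic polynomial det(A - λI) = λ^2 - 4λ + 4 = 0.
Single eigenvalue λ = 2 with algebraic multiplicity 2.
Eigenvector v = (-1,1); generalized eigenvector w with (A-λI)w=v is (-1,0).
General solution: e^(2t)[C_1·v + C_2·(t·v + w)].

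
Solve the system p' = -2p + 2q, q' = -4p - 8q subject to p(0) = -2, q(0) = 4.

Coefficient matrix A = [[-2, 2], [-4, -8]].
Characteristic polynomial det(A - λI) = λ^2 + 10λ + 24 = 0.
Eigenvalues λ = -4, -6.
For λ=-4: (A-λI) row 1 is [2, 2], so an eigenvector is (1, -1).
For λ=-6: (A-λI) row 1 is [4, 2], so an eigenvector is (-1, 2).
General solution: K_1e^(-4t)(1,-1) + K_2e^(-6t)(-1,2).
Applying p(0)=-2, q(0)=4 gives K_1=0, K_2=2.

p(t) = -2e^(-6t), q(t) = 4e^(-6t)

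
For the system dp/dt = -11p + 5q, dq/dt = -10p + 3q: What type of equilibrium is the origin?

A = [[-11,5],[-10,3]]; det(A-λI) = λ^2 + 8λ + 17.
λ = -4 ± i: negative real part.

stable spiral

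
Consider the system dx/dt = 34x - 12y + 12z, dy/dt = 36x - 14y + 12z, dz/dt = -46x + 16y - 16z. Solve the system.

x(t) = -2c_1e^(4t) + c_2e^(-2t) - 3c_3e^(2t), y(t) = -2c_1e^(4t) + 2c_2e^(-2t) - 3c_3e^(2t), z(t) = 3c_1e^(4t) - c_2e^(-2t) + 5c_3e^(2t)

Coefficient matrix A = [[34, -12, 12], [36, -14, 12], [-46, 16, -16]].
det(A - λI) = 0 gives eigenvalues λ = 4, -2, 2.
For λ=4: eigenvector (-2,-2,3).
For λ=-2: eigenvector (1,2,-1).
For λ=2: eigenvector (-3,-3,5).
General solution: c_1e^(4t)(-2,-2,3) + c_2e^(-2t)(1,2,-1) + c_3e^(2t)(-3,-3,5).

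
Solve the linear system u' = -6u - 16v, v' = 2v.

u(t) = 2c_1e^(2t) + c_2e^(-6t), v(t) = -c_1e^(2t)

Coefficient matrix A = [[-6, -16], [0, 2]].
Characteristic polynomial det(A - λI) = λ^2 + 4λ - 12 = 0.
Eigenvalues λ = 2, -6.
For λ=2: (A-λI) row 1 is [-8, -16], so an eigenvector is (2, -1).
For λ=-6: (A-λI) row 1 is [0, -16], so an eigenvector is (1, 0).
General solution: c_1e^(2t)(2,-1) + c_2e^(-6t)(1,0).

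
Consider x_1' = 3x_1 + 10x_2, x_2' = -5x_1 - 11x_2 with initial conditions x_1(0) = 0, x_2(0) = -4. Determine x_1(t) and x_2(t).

Coefficient matrix A = [[3, 10], [-5, -11]].
Characteristic polynomial det(A - λI) = λ^2 + 8λ + 17 = 0.
Eigenvalues λ = -4 ± i (complex conjugate pair).
For λ=-4+i: an eigenvector is (3,-2) - i(1,-1) = (3 - i, -2 + i).
A real fundamental pair from Re and Im of e^((-4+i)t)v: X_1 = e^(-4t)(cos(t)·(3,-2) + sin(t)·(1,-1)), X_2 = e^(-4t)(sin(t)·(3,-2) - cos(t)·(1,-1)).
General solution: C_1X_1 + C_2X_2.
Applying x_1(0)=0, x_2(0)=-4 gives C_1=-4, C_2=-12.

x_1(t) = -40e^(-4t)sin(t), x_2(t) = 28e^(-4t)sin(t) - 4e^(-4t)cos(t)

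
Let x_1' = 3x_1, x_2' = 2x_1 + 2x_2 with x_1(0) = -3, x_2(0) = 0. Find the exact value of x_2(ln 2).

A = [[3,0],[2,2]]; eigenvalues λ = 2, 3.
Eigenvectors: (0,1) for λ=2, (1,2) for λ=3.
From the initial condition, c_1 = 6, c_2 = -3.
x_2(ln 2) = (6)(2^2)(1) + (-3)(2^3)(2) = -24.

-24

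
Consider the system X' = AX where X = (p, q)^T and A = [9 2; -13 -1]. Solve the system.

Coefficient matrix A = [[9, 2], [-13, -1]].
Characteristic polynomial det(A - λI) = λ^2 - 8λ + 17 = 0.
Eigenvalues λ = 4 ± i (complex conjugate pair).
For λ=4+i: an eigenvector is (-1,3) - i(1,-2) = (-1 - i, 3 + 2i).
A real fundamental pair from Re and Im of e^((4+i)t)v: X_1 = e^(4t)(cos(t)·(-1,3) + sin(t)·(1,-2)), X_2 = e^(4t)(sin(t)·(-1,3) - cos(t)·(1,-2)).
General solution: C_1X_1 + C_2X_2.

p(t) = C_1e^(4t)sin(t) - C_1e^(4t)cos(t) - C_2e^(4t)sin(t) - C_2e^(4t)cos(t), q(t) = -2C_1e^(4t)sin(t) + 3C_1e^(4t)cos(t) + 3C_2e^(4t)sin(t) + 2C_2e^(4t)cos(t)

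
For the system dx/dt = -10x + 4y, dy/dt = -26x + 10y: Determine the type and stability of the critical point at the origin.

A = [[-10,4],[-26,10]]; det(A-λI) = λ^2 + 4.
λ = 0 ± 2i: zero real part.

center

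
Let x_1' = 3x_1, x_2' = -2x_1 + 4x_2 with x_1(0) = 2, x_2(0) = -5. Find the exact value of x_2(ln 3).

A = [[3,0],[-2,4]]; eigenvalues λ = 3, 4.
Eigenvectors: (-1,-2) for λ=3, (0,1) for λ=4.
From the initial condition, c_1 = -2, c_2 = -9.
x_2(ln 3) = (-2)(3^3)(-2) + (-9)(3^4)(1) = -621.

-621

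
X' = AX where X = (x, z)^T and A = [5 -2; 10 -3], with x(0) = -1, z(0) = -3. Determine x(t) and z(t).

x(t) = e^(t)sin(2t) - e^(t)cos(2t), z(t) = e^(t)sin(2t) - 3e^(t)cos(2t)

Coefficient matrix A = [[5, -2], [10, -3]].
Characteristic polynomial det(A - λI) = λ^2 - 2λ + 5 = 0.
Eigenvalues λ = 1 ± 2i (complex conjugate pair).
For λ=1+2i: an eigenvector is (-1,-2) - i(0,-1) = (-1, -2 + i).
A real fundamental pair from Re and Im of e^((1+2i)t)v: X_1 = e^(t)(cos(2t)·(-1,-2) + sin(2t)·(0,-1)), X_2 = e^(t)(sin(2t)·(-1,-2) - cos(2t)·(0,-1)).
General solution: K_1X_1 + K_2X_2.
Applying x(0)=-1, z(0)=-3 gives K_1=1, K_2=-1.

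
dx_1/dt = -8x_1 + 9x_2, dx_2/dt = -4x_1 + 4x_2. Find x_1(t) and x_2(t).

x_1(t) = 3K_1e^(-2t) + 3K_2te^(-2t) - 2K_2e^(-2t), x_2(t) = 2K_1e^(-2t) + 2K_2te^(-2t) - K_2e^(-2t)

Coefficient matrix A = [[-8, 9], [-4, 4]].
Characteristic polynomial det(A - λI) = λ^2 + 4λ + 4 = 0.
Single eigenvalue λ = -2 with algebraic multiplicity 2.
Eigenvector v = (3,2); generalized eigenvector w with (A-λI)w=v is (-2,-1).
General solution: e^(-2t)[K_1·v + K_2·(t·v + w)].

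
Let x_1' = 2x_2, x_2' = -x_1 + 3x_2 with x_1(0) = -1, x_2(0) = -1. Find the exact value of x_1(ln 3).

A = [[0,2],[-1,3]]; eigenvalues λ = 1, 2.
Eigenvectors: (2,1) for λ=1, (-1,-1) for λ=2.
From the initial condition, c_1 = 0, c_2 = 1.
x_1(ln 3) = (0)(3^1)(2) + (1)(3^2)(-1) = -9.

-9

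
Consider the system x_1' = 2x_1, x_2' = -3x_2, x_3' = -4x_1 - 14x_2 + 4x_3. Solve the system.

Coefficient matrix A = [[2, 0, 0], [0, -3, 0], [-4, -14, 4]].
det(A - λI) = 0 gives eigenvalues λ = 2, 4, -3.
For λ=2: eigenvector (1,0,2).
For λ=4: eigenvector (0,0,1).
For λ=-3: eigenvector (0,1,2).
General solution: c_1e^(2t)(1,0,2) + c_2e^(4t)(0,0,1) + c_3e^(-3t)(0,1,2).

x_1(t) = c_1e^(2t), x_2(t) = c_3e^(-3t), x_3(t) = 2c_1e^(2t) + c_2e^(4t) + 2c_3e^(-3t)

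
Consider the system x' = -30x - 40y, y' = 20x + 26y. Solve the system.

Coefficient matrix A = [[-30, -40], [20, 26]].
Characteristic polynomial det(A - λI) = λ^2 + 4λ + 20 = 0.
Eigenvalues λ = -2 ± 4i (complex conjugate pair).
For λ=-2+4i: an eigenvector is (1,-1) - i(3,-2) = (1 - 3i, -1 + 2i).
A real fundamental pair from Re and Im of e^((-2+4i)t)v: X_1 = e^(-2t)(cos(4t)·(1,-1) + sin(4t)·(3,-2)), X_2 = e^(-2t)(sin(4t)·(1,-1) - cos(4t)·(3,-2)).
General solution: K_1X_1 + K_2X_2.

x(t) = 3K_1e^(-2t)sin(4t) + K_1e^(-2t)cos(4t) + K_2e^(-2t)sin(4t) - 3K_2e^(-2t)cos(4t), y(t) = -2K_1e^(-2t)sin(4t) - K_1e^(-2t)cos(4t) - K_2e^(-2t)sin(4t) + 2K_2e^(-2t)cos(4t)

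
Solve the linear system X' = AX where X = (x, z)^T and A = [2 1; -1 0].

Coefficient matrix A = [[2, 1], [-1, 0]].
Characteristic polynomial det(A - λI) = λ^2 - 2λ + 1 = 0.
Single eigenvalue λ = 1 with algebraic multiplicity 2.
Eigenvector v = (-1,1); generalized eigenvector w with (A-λI)w=v is (-2,1).
General solution: e^(t)[K_1·v + K_2·(t·v + w)].

x(t) = -K_1e^(t) - K_2te^(t) - 2K_2e^(t), z(t) = K_1e^(t) + K_2te^(t) + K_2e^(t)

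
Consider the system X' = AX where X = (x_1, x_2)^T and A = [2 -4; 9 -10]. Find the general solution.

Coefficient matrix A = [[2, -4], [9, -10]].
Characteristic polynomial det(A - λI) = λ^2 + 8λ + 16 = 0.
Single eigenvalue λ = -4 with algebraic multiplicity 2.
Eigenvector v = (2,3); generalized eigenvector w with (A-λI)w=v is (1,1).
General solution: e^(-4t)[c_1·v + c_2·(t·v + w)].

x_1(t) = 2c_1e^(-4t) + 2c_2te^(-4t) + c_2e^(-4t), x_2(t) = 3c_1e^(-4t) + 3c_2te^(-4t) + c_2e^(-4t)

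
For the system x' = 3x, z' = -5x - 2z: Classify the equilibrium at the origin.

A = [[3,0],[-5,-2]]; det(A-λI) = λ^2 - λ - 6.
λ = 3, -2: opposite signs.

saddle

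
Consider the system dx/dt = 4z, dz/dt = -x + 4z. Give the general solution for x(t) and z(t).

x(t) = 2C_1e^(2t) + 2C_2te^(2t) + 3C_2e^(2t), z(t) = C_1e^(2t) + C_2te^(2t) + 2C_2e^(2t)

Coefficient matrix A = [[0, 4], [-1, 4]].
Characteristic polynomial det(A - λI) = λ^2 - 4λ + 4 = 0.
Single eigenvalue λ = 2 with algebraic multiplicity 2.
Eigenvector v = (2,1); generalized eigenvector w with (A-λI)w=v is (3,2).
General solution: e^(2t)[C_1·v + C_2·(t·v + w)].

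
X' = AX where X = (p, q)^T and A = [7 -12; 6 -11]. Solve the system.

Coefficient matrix A = [[7, -12], [6, -11]].
Characteristic polynomial det(A - λI) = λ^2 + 4λ - 5 = 0.
Eigenvalues λ = -5, 1.
For λ=-5: (A-λI) row 1 is [12, -12], so an eigenvector is (-1, -1).
For λ=1: (A-λI) row 1 is [6, -12], so an eigenvector is (-2, -1).
General solution: K_1e^(-5t)(-1,-1) + K_2e^(t)(-2,-1).

p(t) = -K_1e^(-5t) - 2K_2e^(t), q(t) = -K_1e^(-5t) - K_2e^(t)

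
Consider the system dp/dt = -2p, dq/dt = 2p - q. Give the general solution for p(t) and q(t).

p(t) = -C_2e^(-2t), q(t) = -C_1e^(-t) + 2C_2e^(-2t)

Coefficient matrix A = [[-2, 0], [2, -1]].
Characteristic polynomial det(A - λI) = λ^2 + 3λ + 2 = 0.
Eigenvalues λ = -1, -2.
For λ=-1: (A-λI) row 1 is [-1, 0], so an eigenvector is (0, -1).
For λ=-2: (A-λI) row 2 is [2, 1], so an eigenvector is (-1, 2).
General solution: C_1e^(-t)(0,-1) + C_2e^(-2t)(-1,2).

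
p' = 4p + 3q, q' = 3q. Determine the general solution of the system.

Coefficient matrix A = [[4, 3], [0, 3]].
Characteristic polynomial det(A - λI) = λ^2 - 7λ + 12 = 0.
Eigenvalues λ = 3, 4.
For λ=3: (A-λI) row 1 is [1, 3], so an eigenvector is (-3, 1).
For λ=4: (A-λI) row 1 is [0, 3], so an eigenvector is (-1, 0).
General solution: K_1e^(3t)(-3,1) + K_2e^(4t)(-1,0).

p(t) = -3K_1e^(3t) - K_2e^(4t), q(t) = K_1e^(3t)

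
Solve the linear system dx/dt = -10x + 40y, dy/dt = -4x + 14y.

x(t) = -K_1e^(2t)sin(4t) - 3K_1e^(2t)cos(4t) - 3K_2e^(2t)sin(4t) + K_2e^(2t)cos(4t), y(t) = -K_1e^(2t)cos(4t) - K_2e^(2t)sin(4t)

Coefficient matrix A = [[-10, 40], [-4, 14]].
Characteristic polynomial det(A - λI) = λ^2 - 4λ + 20 = 0.
Eigenvalues λ = 2 ± 4i (complex conjugate pair).
For λ=2+4i: an eigenvector is (-3,-1) - i(-1,0) = (-3 + i, -1).
A real fundamental pair from Re and Im of e^((2+4i)t)v: X_1 = e^(2t)(cos(4t)·(-3,-1) + sin(4t)·(-1,0)), X_2 = e^(2t)(sin(4t)·(-3,-1) - cos(4t)·(-1,0)).
General solution: K_1X_1 + K_2X_2.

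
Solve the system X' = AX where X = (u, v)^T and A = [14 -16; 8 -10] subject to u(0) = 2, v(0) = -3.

u(t) = 10e^(6t) - 8e^(-2t), v(t) = 5e^(6t) - 8e^(-2t)

Coefficient matrix A = [[14, -16], [8, -10]].
Characteristic polynomial det(A - λI) = λ^2 - 4λ - 12 = 0.
Eigenvalues λ = 6, -2.
For λ=6: (A-λI) row 1 is [8, -16], so an eigenvector is (-2, -1).
For λ=-2: (A-λI) row 1 is [16, -16], so an eigenvector is (1, 1).
General solution: C_1e^(6t)(-2,-1) + C_2e^(-2t)(1,1).
Applying u(0)=2, v(0)=-3 gives C_1=-5, C_2=-8.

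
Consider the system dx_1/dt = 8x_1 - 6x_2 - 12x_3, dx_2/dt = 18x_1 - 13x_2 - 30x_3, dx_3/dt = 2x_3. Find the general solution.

x_1(t) = -2C_1e^(-t) + C_2e^(-4t), x_2(t) = -3C_1e^(-t) + 2C_2e^(-4t) - 2C_3e^(2t), x_3(t) = C_3e^(2t)

Coefficient matrix A = [[8, -6, -12], [18, -13, -30], [0, 0, 2]].
det(A - λI) = 0 gives eigenvalues λ = -1, -4, 2.
For λ=-1: eigenvector (-2,-3,0).
For λ=-4: eigenvector (1,2,0).
For λ=2: eigenvector (0,-2,1).
General solution: C_1e^(-t)(-2,-3,0) + C_2e^(-4t)(1,2,0) + C_3e^(2t)(0,-2,1).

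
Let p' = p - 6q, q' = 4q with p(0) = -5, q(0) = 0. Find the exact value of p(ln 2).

-10

A = [[1,-6],[0,4]]; eigenvalues λ = 4, 1.
Eigenvectors: (-2,1) for λ=4, (1,0) for λ=1.
From the initial condition, c_1 = 0, c_2 = -5.
p(ln 2) = (0)(2^4)(-2) + (-5)(2^1)(1) = -10.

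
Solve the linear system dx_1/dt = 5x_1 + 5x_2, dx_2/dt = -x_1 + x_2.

Coefficient matrix A = [[5, 5], [-1, 1]].
Characteristic polynomial det(A - λI) = λ^2 - 6λ + 10 = 0.
Eigenvalues λ = 3 ± i (complex conjugate pair).
For λ=3+i: an eigenvector is (2,-1) - i(-1,0) = (2 + i, -1).
A real fundamental pair from Re and Im of e^((3+i)t)v: X_1 = e^(3t)(cos(t)·(2,-1) + sin(t)·(-1,0)), X_2 = e^(3t)(sin(t)·(2,-1) - cos(t)·(-1,0)).
General solution: K_1X_1 + K_2X_2.

x_1(t) = -K_1e^(3t)sin(t) + 2K_1e^(3t)cos(t) + 2K_2e^(3t)sin(t) + K_2e^(3t)cos(t), x_2(t) = -K_1e^(3t)cos(t) - K_2e^(3t)sin(t)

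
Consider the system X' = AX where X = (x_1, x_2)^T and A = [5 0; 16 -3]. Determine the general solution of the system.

x_1(t) = -C_2e^(5t), x_2(t) = -C_1e^(-3t) - 2C_2e^(5t)

Coefficient matrix A = [[5, 0], [16, -3]].
Characteristic polynomial det(A - λI) = λ^2 - 2λ - 15 = 0.
Eigenvalues λ = -3, 5.
For λ=-3: (A-λI) row 1 is [8, 0], so an eigenvector is (0, -1).
For λ=5: (A-λI) row 2 is [16, -8], so an eigenvector is (-1, -2).
General solution: C_1e^(-3t)(0,-1) + C_2e^(5t)(-1,-2).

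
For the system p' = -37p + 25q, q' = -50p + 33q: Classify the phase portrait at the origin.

A = [[-37,25],[-50,33]]; det(A-λI) = λ^2 + 4λ + 29.
λ = -2 ± 5i: negative real part.

stable spiral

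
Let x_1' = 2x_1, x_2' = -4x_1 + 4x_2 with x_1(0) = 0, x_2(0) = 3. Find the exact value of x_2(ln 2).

48

A = [[2,0],[-4,4]]; eigenvalues λ = 4, 2.
Eigenvectors: (0,-1) for λ=4, (-1,-2) for λ=2.
From the initial condition, c_1 = -3, c_2 = 0.
x_2(ln 2) = (-3)(2^4)(-1) + (0)(2^2)(-2) = 48.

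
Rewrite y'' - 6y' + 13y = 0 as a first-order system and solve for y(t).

y(t) = C_1e^(3t)cos(2t) + C_2e^(3t)sin(2t)

Let x_1 = y, x_2 = y'. Then x_1' = x_2 and x_2' = -13x_1 + 6x_2.
A = [[0,1],[-13,6]]; det(A-λI) = λ^2 - 6λ + 13.
Eigenvalues λ = 3 ± 2i.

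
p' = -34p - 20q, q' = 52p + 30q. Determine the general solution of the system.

p(t) = 2C_1e^(-2t)sin(4t) + C_1e^(-2t)cos(4t) + C_2e^(-2t)sin(4t) - 2C_2e^(-2t)cos(4t), q(t) = -3C_1e^(-2t)sin(4t) - 2C_1e^(-2t)cos(4t) - 2C_2e^(-2t)sin(4t) + 3C_2e^(-2t)cos(4t)

Coefficient matrix A = [[-34, -20], [52, 30]].
Characteristic polynomial det(A - λI) = λ^2 + 4λ + 20 = 0.
Eigenvalues λ = -2 ± 4i (complex conjugate pair).
For λ=-2+4i: an eigenvector is (1,-2) - i(2,-3) = (1 - 2i, -2 + 3i).
A real fundamental pair from Re and Im of e^((-2+4i)t)v: X_1 = e^(-2t)(cos(4t)·(1,-2) + sin(4t)·(2,-3)), X_2 = e^(-2t)(sin(4t)·(1,-2) - cos(4t)·(2,-3)).
General solution: C_1X_1 + C_2X_2.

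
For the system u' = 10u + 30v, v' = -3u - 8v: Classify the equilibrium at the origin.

unstable spiral

A = [[10,30],[-3,-8]]; det(A-λI) = λ^2 - 2λ + 10.
λ = 1 ± 3i: positive real part.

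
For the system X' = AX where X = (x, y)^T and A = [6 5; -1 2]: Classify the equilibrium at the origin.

unstable spiral

A = [[6,5],[-1,2]]; det(A-λI) = λ^2 - 8λ + 17.
λ = 4 ± i: positive real part.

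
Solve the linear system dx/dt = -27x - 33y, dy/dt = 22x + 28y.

x(t) = -3c_1e^(-5t) - c_2e^(6t), y(t) = 2c_1e^(-5t) + c_2e^(6t)

Coefficient matrix A = [[-27, -33], [22, 28]].
Characteristic polynomial det(A - λI) = λ^2 - λ - 30 = 0.
Eigenvalues λ = -5, 6.
For λ=-5: (A-λI) row 1 is [-22, -33], so an eigenvector is (-3, 2).
For λ=6: (A-λI) row 1 is [-33, -33], so an eigenvector is (-1, 1).
General solution: c_1e^(-5t)(-3,2) + c_2e^(6t)(-1,1).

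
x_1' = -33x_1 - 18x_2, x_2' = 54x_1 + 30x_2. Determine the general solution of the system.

x_1(t) = -C_1e^(3t) - 2C_2e^(-6t), x_2(t) = 2C_1e^(3t) + 3C_2e^(-6t)

Coefficient matrix A = [[-33, -18], [54, 30]].
Characteristic polynomial det(A - λI) = λ^2 + 3λ - 18 = 0.
Eigenvalues λ = 3, -6.
For λ=3: (A-λI) row 1 is [-36, -18], so an eigenvector is (-1, 2).
For λ=-6: (A-λI) row 1 is [-27, -18], so an eigenvector is (-2, 3).
General solution: C_1e^(3t)(-1,2) + C_2e^(-6t)(-2,3).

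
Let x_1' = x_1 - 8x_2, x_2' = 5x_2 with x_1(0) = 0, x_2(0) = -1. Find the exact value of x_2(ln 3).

-243

A = [[1,-8],[0,5]]; eigenvalues λ = 5, 1.
Eigenvectors: (-2,1) for λ=5, (-1,0) for λ=1.
From the initial condition, c_1 = -1, c_2 = 2.
x_2(ln 3) = (-1)(3^5)(1) + (2)(3^1)(0) = -243.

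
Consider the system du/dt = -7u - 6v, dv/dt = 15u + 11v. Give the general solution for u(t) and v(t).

Coefficient matrix A = [[-7, -6], [15, 11]].
Characteristic polynomial det(A - λI) = λ^2 - 4λ + 13 = 0.
Eigenvalues λ = 2 ± 3i (complex conjugate pair).
For λ=2+3i: an eigenvector is (-1,1) - i(1,-2) = (-1 - i, 1 + 2i).
A real fundamental pair from Re and Im of e^((2+3i)t)v: X_1 = e^(2t)(cos(3t)·(-1,1) + sin(3t)·(1,-2)), X_2 = e^(2t)(sin(3t)·(-1,1) - cos(3t)·(1,-2)).
General solution: C_1X_1 + C_2X_2.

u(t) = C_1e^(2t)sin(3t) - C_1e^(2t)cos(3t) - C_2e^(2t)sin(3t) - C_2e^(2t)cos(3t), v(t) = -2C_1e^(2t)sin(3t) + C_1e^(2t)cos(3t) + C_2e^(2t)sin(3t) + 2C_2e^(2t)cos(3t)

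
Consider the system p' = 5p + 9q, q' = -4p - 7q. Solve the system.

p(t) = 3K_1e^(-t) + 3K_2te^(-t) + 2K_2e^(-t), q(t) = -2K_1e^(-t) - 2K_2te^(-t) - K_2e^(-t)

Coefficient matrix A = [[5, 9], [-4, -7]].
Characteristic polynomial det(A - λI) = λ^2 + 2λ + 1 = 0.
Single eigenvalue λ = -1 with algebraic multiplicity 2.
Eigenvector v = (3,-2); generalized eigenvector w with (A-λI)w=v is (2,-1).
General solution: e^(-t)[K_1·v + K_2·(t·v + w)].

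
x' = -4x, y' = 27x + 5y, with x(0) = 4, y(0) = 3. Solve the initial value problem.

Coefficient matrix A = [[-4, 0], [27, 5]].
Characteristic polynomial det(A - λI) = λ^2 - λ - 20 = 0.
Eigenvalues λ = -4, 5.
For λ=-4: (A-λI) row 2 is [27, 9], so an eigenvector is (1, -3).
For λ=5: (A-λI) row 1 is [-9, 0], so an eigenvector is (0, -1).
General solution: K_1e^(-4t)(1,-3) + K_2e^(5t)(0,-1).
Applying x(0)=4, y(0)=3 gives K_1=4, K_2=-15.

x(t) = 4e^(-4t), y(t) = 15e^(5t) - 12e^(-4t)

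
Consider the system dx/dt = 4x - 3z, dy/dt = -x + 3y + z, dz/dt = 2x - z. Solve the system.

x(t) = c_1e^(t) + 3c_3e^(2t), y(t) = c_2e^(3t) + c_3e^(2t), z(t) = c_1e^(t) + 2c_3e^(2t)

Coefficient matrix A = [[4, 0, -3], [-1, 3, 1], [2, 0, -1]].
det(A - λI) = 0 gives eigenvalues λ = 1, 3, 2.
For λ=1: eigenvector (1,0,1).
For λ=3: eigenvector (0,1,0).
For λ=2: eigenvector (3,1,2).
General solution: c_1e^(t)(1,0,1) + c_2e^(3t)(0,1,0) + c_3e^(2t)(3,1,2).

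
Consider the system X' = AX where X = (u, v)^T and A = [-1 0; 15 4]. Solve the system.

Coefficient matrix A = [[-1, 0], [15, 4]].
Characteristic polynomial det(A - λI) = λ^2 - 3λ - 4 = 0.
Eigenvalues λ = 4, -1.
For λ=4: (A-λI) row 1 is [-5, 0], so an eigenvector is (0, -1).
For λ=-1: (A-λI) row 2 is [15, 5], so an eigenvector is (1, -3).
General solution: c_1e^(4t)(0,-1) + c_2e^(-t)(1,-3).

u(t) = c_2e^(-t), v(t) = -c_1e^(4t) - 3c_2e^(-t)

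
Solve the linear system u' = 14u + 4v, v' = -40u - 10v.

Coefficient matrix A = [[14, 4], [-40, -10]].
Characteristic polynomial det(A - λI) = λ^2 - 4λ + 20 = 0.
Eigenvalues λ = 2 ± 4i (complex conjugate pair).
For λ=2+4i: an eigenvector is (0,-1) - i(-1,3) = (0 + i, -1 - 3i).
A real fundamental pair from Re and Im of e^((2+4i)t)v: X_1 = e^(2t)(cos(4t)·(0,-1) + sin(4t)·(-1,3)), X_2 = e^(2t)(sin(4t)·(0,-1) - cos(4t)·(-1,3)).
General solution: C_1X_1 + C_2X_2.

u(t) = -C_1e^(2t)sin(4t) + C_2e^(2t)cos(4t), v(t) = 3C_1e^(2t)sin(4t) - C_1e^(2t)cos(4t) - C_2e^(2t)sin(4t) - 3C_2e^(2t)cos(4t)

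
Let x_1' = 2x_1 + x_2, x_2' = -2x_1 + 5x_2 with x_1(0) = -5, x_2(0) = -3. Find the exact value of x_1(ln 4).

A = [[2,1],[-2,5]]; eigenvalues λ = 4, 3.
Eigenvectors: (-1,-2) for λ=4, (1,1) for λ=3.
From the initial condition, c_1 = -2, c_2 = -7.
x_1(ln 4) = (-2)(4^4)(-1) + (-7)(4^3)(1) = 64.

64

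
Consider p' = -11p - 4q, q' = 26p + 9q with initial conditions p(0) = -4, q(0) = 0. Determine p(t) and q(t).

Coefficient matrix A = [[-11, -4], [26, 9]].
Characteristic polynomial det(A - λI) = λ^2 + 2λ + 5 = 0.
Eigenvalues λ = -1 ± 2i (complex conjugate pair).
For λ=-1+2i: an eigenvector is (-1,2) - i(1,-3) = (-1 - i, 2 + 3i).
A real fundamental pair from Re and Im of e^((-1+2i)t)v: X_1 = e^(-t)(cos(2t)·(-1,2) + sin(2t)·(1,-3)), X_2 = e^(-t)(sin(2t)·(-1,2) - cos(2t)·(1,-3)).
General solution: c_1X_1 + c_2X_2.
Applying p(0)=-4, q(0)=0 gives c_1=12, c_2=-8.

p(t) = 20e^(-t)sin(2t) - 4e^(-t)cos(2t), q(t) = -52e^(-t)sin(2t)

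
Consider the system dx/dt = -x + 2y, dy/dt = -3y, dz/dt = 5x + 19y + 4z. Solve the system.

Coefficient matrix A = [[-1, 2, 0], [0, -3, 0], [5, 19, 4]].
det(A - λI) = 0 gives eigenvalues λ = 4, -3, -1.
For λ=4: eigenvector (0,0,1).
For λ=-3: eigenvector (-1,1,-2).
For λ=-1: eigenvector (1,0,-1).
General solution: c_1e^(4t)(0,0,1) + c_2e^(-3t)(-1,1,-2) + c_3e^(-t)(1,0,-1).

x(t) = -c_2e^(-3t) + c_3e^(-t), y(t) = c_2e^(-3t), z(t) = c_1e^(4t) - 2c_2e^(-3t) - c_3e^(-t)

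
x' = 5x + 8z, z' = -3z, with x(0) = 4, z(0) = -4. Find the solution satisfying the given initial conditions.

Coefficient matrix A = [[5, 8], [0, -3]].
Characteristic polynomial det(A - λI) = λ^2 - 2λ - 15 = 0.
Eigenvalues λ = 5, -3.
For λ=5: (A-λI) row 1 is [0, 8], so an eigenvector is (1, 0).
For λ=-3: (A-λI) row 1 is [8, 8], so an eigenvector is (1, -1).
General solution: c_1e^(5t)(1,0) + c_2e^(-3t)(1,-1).
Applying x(0)=4, z(0)=-4 gives c_1=0, c_2=4.

x(t) = 4e^(-3t), z(t) = -4e^(-3t)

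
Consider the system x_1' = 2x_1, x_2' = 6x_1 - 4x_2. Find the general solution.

Coefficient matrix A = [[2, 0], [6, -4]].
Characteristic polynomial det(A - λI) = λ^2 + 2λ - 8 = 0.
Eigenvalues λ = 2, -4.
For λ=2: (A-λI) row 2 is [6, -6], so an eigenvector is (1, 1).
For λ=-4: (A-λI) row 1 is [6, 0], so an eigenvector is (0, -1).
General solution: c_1e^(2t)(1,1) + c_2e^(-4t)(0,-1).

x_1(t) = c_1e^(2t), x_2(t) = c_1e^(2t) - c_2e^(-4t)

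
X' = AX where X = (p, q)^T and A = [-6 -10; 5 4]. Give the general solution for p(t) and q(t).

p(t) = K_1e^(-t)sin(5t) - K_1e^(-t)cos(5t) - K_2e^(-t)sin(5t) - K_2e^(-t)cos(5t), q(t) = -K_1e^(-t)sin(5t) + K_2e^(-t)cos(5t)

Coefficient matrix A = [[-6, -10], [5, 4]].
Characteristic polynomial det(A - λI) = λ^2 + 2λ + 26 = 0.
Eigenvalues λ = -1 ± 5i (complex conjugate pair).
For λ=-1+5i: an eigenvector is (-1,0) - i(1,-1) = (-1 - i, 0 + i).
A real fundamental pair from Re and Im of e^((-1+5i)t)v: X_1 = e^(-t)(cos(5t)·(-1,0) + sin(5t)·(1,-1)), X_2 = e^(-t)(sin(5t)·(-1,0) - cos(5t)·(1,-1)).
General solution: K_1X_1 + K_2X_2.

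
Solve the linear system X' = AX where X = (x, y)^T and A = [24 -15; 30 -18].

Coefficient matrix A = [[24, -15], [30, -18]].
Characteristic polynomial det(A - λI) = λ^2 - 6λ + 18 = 0.
Eigenvalues λ = 3 ± 3i (complex conjugate pair).
For λ=3+3i: an eigenvector is (-2,-3) - i(1,1) = (-2 - i, -3 - i).
A real fundamental pair from Re and Im of e^((3+3i)t)v: X_1 = e^(3t)(cos(3t)·(-2,-3) + sin(3t)·(1,1)), X_2 = e^(3t)(sin(3t)·(-2,-3) - cos(3t)·(1,1)).
General solution: C_1X_1 + C_2X_2.

x(t) = C_1e^(3t)sin(3t) - 2C_1e^(3t)cos(3t) - 2C_2e^(3t)sin(3t) - C_2e^(3t)cos(3t), y(t) = C_1e^(3t)sin(3t) - 3C_1e^(3t)cos(3t) - 3C_2e^(3t)sin(3t) - C_2e^(3t)cos(3t)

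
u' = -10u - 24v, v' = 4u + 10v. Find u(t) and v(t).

u(t) = -3K_1e^(-2t) + 2K_2e^(2t), v(t) = K_1e^(-2t) - K_2e^(2t)

Coefficient matrix A = [[-10, -24], [4, 10]].
Characteristic polynomial det(A - λI) = λ^2 - 4 = 0.
Eigenvalues λ = -2, 2.
For λ=-2: (A-λI) row 1 is [-8, -24], so an eigenvector is (-3, 1).
For λ=2: (A-λI) row 1 is [-12, -24], so an eigenvector is (2, -1).
General solution: K_1e^(-2t)(-3,1) + K_2e^(2t)(2,-1).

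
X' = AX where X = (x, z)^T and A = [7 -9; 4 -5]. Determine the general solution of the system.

x(t) = 3c_1e^(t) + 3c_2te^(t) - c_2e^(t), z(t) = 2c_1e^(t) + 2c_2te^(t) - c_2e^(t)

Coefficient matrix A = [[7, -9], [4, -5]].
Characteristic polynomial det(A - λI) = λ^2 - 2λ + 1 = 0.
Single eigenvalue λ = 1 with algebraic multiplicity 2.
Eigenvector v = (3,2); generalized eigenvector w with (A-λI)w=v is (-1,-1).
General solution: e^(t)[c_1·v + c_2·(t·v + w)].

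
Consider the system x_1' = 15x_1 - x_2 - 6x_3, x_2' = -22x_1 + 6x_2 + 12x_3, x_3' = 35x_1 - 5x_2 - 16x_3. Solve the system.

x_1(t) = 2K_1e^(2t) + K_2e^(4t) + K_3e^(-t), x_2(t) = -4K_1e^(2t) - K_2e^(4t) - 2K_3e^(-t), x_3(t) = 5K_1e^(2t) + 2K_2e^(4t) + 3K_3e^(-t)

Coefficient matrix A = [[15, -1, -6], [-22, 6, 12], [35, -5, -16]].
det(A - λI) = 0 gives eigenvalues λ = 2, 4, -1.
For λ=2: eigenvector (2,-4,5).
For λ=4: eigenvector (1,-1,2).
For λ=-1: eigenvector (1,-2,3).
General solution: K_1e^(2t)(2,-4,5) + K_2e^(4t)(1,-1,2) + K_3e^(-t)(1,-2,3).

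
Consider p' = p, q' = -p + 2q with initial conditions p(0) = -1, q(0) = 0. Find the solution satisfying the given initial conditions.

p(t) = -e^(t), q(t) = e^(2t) - e^(t)

Coefficient matrix A = [[1, 0], [-1, 2]].
Characteristic polynomial det(A - λI) = λ^2 - 3λ + 2 = 0.
Eigenvalues λ = 1, 2.
For λ=1: (A-λI) row 2 is [-1, 1], so an eigenvector is (1, 1).
For λ=2: (A-λI) row 1 is [-1, 0], so an eigenvector is (0, -1).
General solution: K_1e^(t)(1,1) + K_2e^(2t)(0,-1).
Applying p(0)=-1, q(0)=0 gives K_1=-1, K_2=-1.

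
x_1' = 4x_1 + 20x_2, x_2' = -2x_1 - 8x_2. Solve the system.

x_1(t) = -3K_1e^(-2t)sin(2t) - K_1e^(-2t)cos(2t) - K_2e^(-2t)sin(2t) + 3K_2e^(-2t)cos(2t), x_2(t) = K_1e^(-2t)sin(2t) - K_2e^(-2t)cos(2t)

Coefficient matrix A = [[4, 20], [-2, -8]].
Characteristic polynomial det(A - λI) = λ^2 + 4λ + 8 = 0.
Eigenvalues λ = -2 ± 2i (complex conjugate pair).
For λ=-2+2i: an eigenvector is (-1,0) - i(-3,1) = (-1 + 3i, 0 - i).
A real fundamental pair from Re and Im of e^((-2+2i)t)v: X_1 = e^(-2t)(cos(2t)·(-1,0) + sin(2t)·(-3,1)), X_2 = e^(-2t)(sin(2t)·(-1,0) - cos(2t)·(-3,1)).
General solution: K_1X_1 + K_2X_2.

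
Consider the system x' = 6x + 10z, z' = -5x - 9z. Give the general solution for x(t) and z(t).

x(t) = 2c_1e^(t) + c_2e^(-4t), z(t) = -c_1e^(t) - c_2e^(-4t)

Coefficient matrix A = [[6, 10], [-5, -9]].
Characteristic polynomial det(A - λI) = λ^2 + 3λ - 4 = 0.
Eigenvalues λ = 1, -4.
For λ=1: (A-λI) row 1 is [5, 10], so an eigenvector is (2, -1).
For λ=-4: (A-λI) row 1 is [10, 10], so an eigenvector is (1, -1).
General solution: c_1e^(t)(2,-1) + c_2e^(-4t)(1,-1).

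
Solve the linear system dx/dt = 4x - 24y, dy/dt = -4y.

Coefficient matrix A = [[4, -24], [0, -4]].
Characteristic polynomial det(A - λI) = λ^2 - 16 = 0.
Eigenvalues λ = -4, 4.
For λ=-4: (A-λI) row 1 is [8, -24], so an eigenvector is (3, 1).
For λ=4: (A-λI) row 1 is [0, -24], so an eigenvector is (-1, 0).
General solution: C_1e^(-4t)(3,1) + C_2e^(4t)(-1,0).

x(t) = 3C_1e^(-4t) - C_2e^(4t), y(t) = C_1e^(-4t)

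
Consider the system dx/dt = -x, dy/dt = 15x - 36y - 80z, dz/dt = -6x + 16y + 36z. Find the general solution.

x(t) = c_2e^(-t), y(t) = 5c_1e^(-4t) + 5c_2e^(-t) - 2c_3e^(4t), z(t) = -2c_1e^(-4t) - 2c_2e^(-t) + c_3e^(4t)

Coefficient matrix A = [[-1, 0, 0], [15, -36, -80], [-6, 16, 36]].
det(A - λI) = 0 gives eigenvalues λ = -4, -1, 4.
For λ=-4: eigenvector (0,5,-2).
For λ=-1: eigenvector (1,5,-2).
For λ=4: eigenvector (0,-2,1).
General solution: c_1e^(-4t)(0,5,-2) + c_2e^(-t)(1,5,-2) + c_3e^(4t)(0,-2,1).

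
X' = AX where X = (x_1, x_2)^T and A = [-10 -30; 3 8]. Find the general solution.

Coefficient matrix A = [[-10, -30], [3, 8]].
Characteristic polynomial det(A - λI) = λ^2 + 2λ + 10 = 0.
Eigenvalues λ = -1 ± 3i (complex conjugate pair).
For λ=-1+3i: an eigenvector is (1,0) - i(-3,1) = (1 + 3i, 0 - i).
A real fundamental pair from Re and Im of e^((-1+3i)t)v: X_1 = e^(-t)(cos(3t)·(1,0) + sin(3t)·(-3,1)), X_2 = e^(-t)(sin(3t)·(1,0) - cos(3t)·(-3,1)).
General solution: K_1X_1 + K_2X_2.

x_1(t) = -3K_1e^(-t)sin(3t) + K_1e^(-t)cos(3t) + K_2e^(-t)sin(3t) + 3K_2e^(-t)cos(3t), x_2(t) = K_1e^(-t)sin(3t) - K_2e^(-t)cos(3t)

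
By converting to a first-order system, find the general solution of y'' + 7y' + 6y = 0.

Let x_1 = y, x_2 = y'. Then x_1' = x_2 and x_2' = -6x_1 - 7x_2.
A = [[0,1],[-6,-7]]; det(A-λI) = λ^2 + 7λ + 6.
Eigenvalues λ = -6, -1 with eigenvectors (1,-6), (1,-1).

y(t) = K_1e^(-6t) + K_2e^(-t)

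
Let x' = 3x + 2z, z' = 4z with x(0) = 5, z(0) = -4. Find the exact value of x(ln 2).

-24

A = [[3,2],[0,4]]; eigenvalues λ = 4, 3.
Eigenvectors: (2,1) for λ=4, (-1,0) for λ=3.
From the initial condition, c_1 = -4, c_2 = -13.
x(ln 2) = (-4)(2^4)(2) + (-13)(2^3)(-1) = -24.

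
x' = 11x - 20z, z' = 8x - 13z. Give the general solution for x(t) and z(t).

Coefficient matrix A = [[11, -20], [8, -13]].
Characteristic polynomial det(A - λI) = λ^2 + 2λ + 17 = 0.
Eigenvalues λ = -1 ± 4i (complex conjugate pair).
For λ=-1+4i: an eigenvector is (-1,-1) - i(2,1) = (-1 - 2i, -1 - i).
A real fundamental pair from Re and Im of e^((-1+4i)t)v: X_1 = e^(-t)(cos(4t)·(-1,-1) + sin(4t)·(2,1)), X_2 = e^(-t)(sin(4t)·(-1,-1) - cos(4t)·(2,1)).
General solution: K_1X_1 + K_2X_2.

x(t) = 2K_1e^(-t)sin(4t) - K_1e^(-t)cos(4t) - K_2e^(-t)sin(4t) - 2K_2e^(-t)cos(4t), z(t) = K_1e^(-t)sin(4t) - K_1e^(-t)cos(4t) - K_2e^(-t)sin(4t) - K_2e^(-t)cos(4t)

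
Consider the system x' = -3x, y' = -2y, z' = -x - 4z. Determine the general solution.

x(t) = -C_1e^(-3t), y(t) = C_2e^(-2t), z(t) = C_1e^(-3t) + C_3e^(-4t)

Coefficient matrix A = [[-3, 0, 0], [0, -2, 0], [-1, 0, -4]].
det(A - λI) = 0 gives eigenvalues λ = -3, -2, -4.
For λ=-3: eigenvector (-1,0,1).
For λ=-2: eigenvector (0,1,0).
For λ=-4: eigenvector (0,0,1).
General solution: C_1e^(-3t)(-1,0,1) + C_2e^(-2t)(0,1,0) + C_3e^(-4t)(0,0,1).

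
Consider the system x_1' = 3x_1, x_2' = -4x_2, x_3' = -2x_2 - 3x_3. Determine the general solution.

x_1(t) = K_1e^(3t), x_2(t) = K_2e^(-4t), x_3(t) = 2K_2e^(-4t) + K_3e^(-3t)

Coefficient matrix A = [[3, 0, 0], [0, -4, 0], [0, -2, -3]].
det(A - λI) = 0 gives eigenvalues λ = 3, -4, -3.
For λ=3: eigenvector (1,0,0).
For λ=-4: eigenvector (0,1,2).
For λ=-3: eigenvector (0,0,1).
General solution: K_1e^(3t)(1,0,0) + K_2e^(-4t)(0,1,2) + K_3e^(-3t)(0,0,1).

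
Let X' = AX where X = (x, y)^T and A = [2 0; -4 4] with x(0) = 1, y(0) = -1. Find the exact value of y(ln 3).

A = [[2,0],[-4,4]]; eigenvalues λ = 2, 4.
Eigenvectors: (1,2) for λ=2, (0,-1) for λ=4.
From the initial condition, c_1 = 1, c_2 = 3.
y(ln 3) = (1)(3^2)(2) + (3)(3^4)(-1) = -225.

-225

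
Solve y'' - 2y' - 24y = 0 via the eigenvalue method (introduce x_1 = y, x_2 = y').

Let x_1 = y, x_2 = y'. Then x_1' = x_2 and x_2' = 24x_1 + 2x_2.
A = [[0,1],[24,2]]; det(A-λI) = λ^2 - 2λ - 24.
Eigenvalues λ = -4, 6 with eigenvectors (1,-4), (1,6).

y(t) = c_1e^(-4t) + c_2e^(6t)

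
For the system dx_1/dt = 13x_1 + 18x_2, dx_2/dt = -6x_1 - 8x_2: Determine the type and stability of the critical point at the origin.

A = [[13,18],[-6,-8]]; det(A-λI) = λ^2 - 5λ + 4.
λ = 4, 1: both positive.

unstable node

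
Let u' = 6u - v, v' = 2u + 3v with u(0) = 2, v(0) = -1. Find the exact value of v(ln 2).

64

A = [[6,-1],[2,3]]; eigenvalues λ = 5, 4.
Eigenvectors: (-1,-1) for λ=5, (1,2) for λ=4.
From the initial condition, c_1 = -5, c_2 = -3.
v(ln 2) = (-5)(2^5)(-1) + (-3)(2^4)(2) = 64.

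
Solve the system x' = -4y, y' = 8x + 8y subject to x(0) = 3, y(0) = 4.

x(t) = -7e^(4t)sin(4t) + 3e^(4t)cos(4t), y(t) = 10e^(4t)sin(4t) + 4e^(4t)cos(4t)

Coefficient matrix A = [[0, -4], [8, 8]].
Characteristic polynomial det(A - λI) = λ^2 - 8λ + 32 = 0.
Eigenvalues λ = 4 ± 4i (complex conjugate pair).
For λ=4+4i: an eigenvector is (1,-1) - i(0,1) = (1, -1 - i).
A real fundamental pair from Re and Im of e^((4+4i)t)v: X_1 = e^(4t)(cos(4t)·(1,-1) + sin(4t)·(0,1)), X_2 = e^(4t)(sin(4t)·(1,-1) - cos(4t)·(0,1)).
General solution: c_1X_1 + c_2X_2.
Applying x(0)=3, y(0)=4 gives c_1=3, c_2=-7.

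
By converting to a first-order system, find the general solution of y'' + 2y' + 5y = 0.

Let x_1 = y, x_2 = y'. Then x_1' = x_2 and x_2' = -5x_1 - 2x_2.
A = [[0,1],[-5,-2]]; det(A-λI) = λ^2 + 2λ + 5.
Eigenvalues λ = -1 ± 2i.

y(t) = c_1e^(-t)cos(2t) + c_2e^(-t)sin(2t)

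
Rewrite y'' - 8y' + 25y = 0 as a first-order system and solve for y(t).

Let x_1 = y, x_2 = y'. Then x_1' = x_2 and x_2' = -25x_1 + 8x_2.
A = [[0,1],[-25,8]]; det(A-λI) = λ^2 - 8λ + 25.
Eigenvalues λ = 4 ± 3i.

y(t) = C_1e^(4t)cos(3t) + C_2e^(4t)sin(3t)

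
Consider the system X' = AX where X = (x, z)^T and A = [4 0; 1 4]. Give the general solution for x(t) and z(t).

Coefficient matrix A = [[4, 0], [1, 4]].
Characteristic polynomial det(A - λI) = λ^2 - 8λ + 16 = 0.
Single eigenvalue λ = 4 with algebraic multiplicity 2.
Eigenvector v = (0,-1); generalized eigenvector w with (A-λI)w=v is (-1,3).
General solution: e^(4t)[K_1·v + K_2·(t·v + w)].

x(t) = -K_2e^(4t), z(t) = -K_1e^(4t) - K_2te^(4t) + 3K_2e^(4t)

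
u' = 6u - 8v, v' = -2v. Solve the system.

u(t) = -c_1e^(6t) + c_2e^(-2t), v(t) = c_2e^(-2t)

Coefficient matrix A = [[6, -8], [0, -2]].
Characteristic polynomial det(A - λI) = λ^2 - 4λ - 12 = 0.
Eigenvalues λ = 6, -2.
For λ=6: (A-λI) row 1 is [0, -8], so an eigenvector is (-1, 0).
For λ=-2: (A-λI) row 1 is [8, -8], so an eigenvector is (1, 1).
General solution: c_1e^(6t)(-1,0) + c_2e^(-2t)(1,1).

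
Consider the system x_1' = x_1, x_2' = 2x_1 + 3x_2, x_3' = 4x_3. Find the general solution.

Coefficient matrix A = [[1, 0, 0], [2, 3, 0], [0, 0, 4]].
det(A - λI) = 0 gives eigenvalues λ = 4, 3, 1.
For λ=4: eigenvector (0,0,1).
For λ=3: eigenvector (0,1,0).
For λ=1: eigenvector (1,-1,0).
General solution: C_1e^(4t)(0,0,1) + C_2e^(3t)(0,1,0) + C_3e^(t)(1,-1,0).

x_1(t) = C_3e^(t), x_2(t) = C_2e^(3t) - C_3e^(t), x_3(t) = C_1e^(4t)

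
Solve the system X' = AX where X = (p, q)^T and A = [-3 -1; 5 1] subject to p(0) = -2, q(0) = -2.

p(t) = 6e^(-t)sin(t) - 2e^(-t)cos(t), q(t) = -14e^(-t)sin(t) - 2e^(-t)cos(t)

Coefficient matrix A = [[-3, -1], [5, 1]].
Characteristic polynomial det(A - λI) = λ^2 + 2λ + 2 = 0.
Eigenvalues λ = -1 ± i (complex conjugate pair).
For λ=-1+i: an eigenvector is (1,-2) - i(0,1) = (1, -2 - i).
A real fundamental pair from Re and Im of e^((-1+i)t)v: X_1 = e^(-t)(cos(t)·(1,-2) + sin(t)·(0,1)), X_2 = e^(-t)(sin(t)·(1,-2) - cos(t)·(0,1)).
General solution: C_1X_1 + C_2X_2.
Applying p(0)=-2, q(0)=-2 gives C_1=-2, C_2=6.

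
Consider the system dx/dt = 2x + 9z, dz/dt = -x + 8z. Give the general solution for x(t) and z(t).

x(t) = -3c_1e^(5t) - 3c_2te^(5t) - 2c_2e^(5t), z(t) = -c_1e^(5t) - c_2te^(5t) - c_2e^(5t)

Coefficient matrix A = [[2, 9], [-1, 8]].
Characteristic polynomial det(A - λI) = λ^2 - 10λ + 25 = 0.
Single eigenvalue λ = 5 with algebraic multiplicity 2.
Eigenvector v = (-3,-1); generalized eigenvector w with (A-λI)w=v is (-2,-1).
General solution: e^(5t)[c_1·v + c_2·(t·v + w)].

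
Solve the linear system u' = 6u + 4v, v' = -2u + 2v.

u(t) = K_1e^(4t)sin(2t) - K_1e^(4t)cos(2t) - K_2e^(4t)sin(2t) - K_2e^(4t)cos(2t), v(t) = K_1e^(4t)cos(2t) + K_2e^(4t)sin(2t)

Coefficient matrix A = [[6, 4], [-2, 2]].
Characteristic polynomial det(A - λI) = λ^2 - 8λ + 20 = 0.
Eigenvalues λ = 4 ± 2i (complex conjugate pair).
For λ=4+2i: an eigenvector is (-1,1) - i(1,0) = (-1 - i, 1).
A real fundamental pair from Re and Im of e^((4+2i)t)v: X_1 = e^(4t)(cos(2t)·(-1,1) + sin(2t)·(1,0)), X_2 = e^(4t)(sin(2t)·(-1,1) - cos(2t)·(1,0)).
General solution: K_1X_1 + K_2X_2.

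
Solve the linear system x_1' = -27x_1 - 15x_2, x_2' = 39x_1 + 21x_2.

x_1(t) = 2c_1e^(-3t)sin(3t) + c_1e^(-3t)cos(3t) + c_2e^(-3t)sin(3t) - 2c_2e^(-3t)cos(3t), x_2(t) = -3c_1e^(-3t)sin(3t) - 2c_1e^(-3t)cos(3t) - 2c_2e^(-3t)sin(3t) + 3c_2e^(-3t)cos(3t)

Coefficient matrix A = [[-27, -15], [39, 21]].
Characteristic polynomial det(A - λI) = λ^2 + 6λ + 18 = 0.
Eigenvalues λ = -3 ± 3i (complex conjugate pair).
For λ=-3+3i: an eigenvector is (1,-2) - i(2,-3) = (1 - 2i, -2 + 3i).
A real fundamental pair from Re and Im of e^((-3+3i)t)v: X_1 = e^(-3t)(cos(3t)·(1,-2) + sin(3t)·(2,-3)), X_2 = e^(-3t)(sin(3t)·(1,-2) - cos(3t)·(2,-3)).
General solution: c_1X_1 + c_2X_2.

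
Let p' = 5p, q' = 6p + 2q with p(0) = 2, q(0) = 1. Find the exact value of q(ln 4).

4048

A = [[5,0],[6,2]]; eigenvalues λ = 2, 5.
Eigenvectors: (0,1) for λ=2, (-1,-2) for λ=5.
From the initial condition, c_1 = -3, c_2 = -2.
q(ln 4) = (-3)(4^2)(1) + (-2)(4^5)(-2) = 4048.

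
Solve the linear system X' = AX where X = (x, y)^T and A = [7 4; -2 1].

x(t) = 2K_1e^(5t) - K_2e^(3t), y(t) = -K_1e^(5t) + K_2e^(3t)

Coefficient matrix A = [[7, 4], [-2, 1]].
Characteristic polynomial det(A - λI) = λ^2 - 8λ + 15 = 0.
Eigenvalues λ = 5, 3.
For λ=5: (A-λI) row 1 is [2, 4], so an eigenvector is (2, -1).
For λ=3: (A-λI) row 1 is [4, 4], so an eigenvector is (-1, 1).
General solution: K_1e^(5t)(2,-1) + K_2e^(3t)(-1,1).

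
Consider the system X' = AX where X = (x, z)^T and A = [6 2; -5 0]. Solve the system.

Coefficient matrix A = [[6, 2], [-5, 0]].
Characteristic polynomial det(A - λI) = λ^2 - 6λ + 10 = 0.
Eigenvalues λ = 3 ± i (complex conjugate pair).
For λ=3+i: an eigenvector is (-1,1) - i(-1,2) = (-1 + i, 1 - 2i).
A real fundamental pair from Re and Im of e^((3+i)t)v: X_1 = e^(3t)(cos(t)·(-1,1) + sin(t)·(-1,2)), X_2 = e^(3t)(sin(t)·(-1,1) - cos(t)·(-1,2)).
General solution: c_1X_1 + c_2X_2.

x(t) = -c_1e^(3t)sin(t) - c_1e^(3t)cos(t) - c_2e^(3t)sin(t) + c_2e^(3t)cos(t), z(t) = 2c_1e^(3t)sin(t) + c_1e^(3t)cos(t) + c_2e^(3t)sin(t) - 2c_2e^(3t)cos(t)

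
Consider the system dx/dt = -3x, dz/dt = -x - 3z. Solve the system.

x(t) = K_2e^(-3t), z(t) = -K_1e^(-3t) - K_2te^(-3t) + K_2e^(-3t)

Coefficient matrix A = [[-3, 0], [-1, -3]].
Characteristic polynomial det(A - λI) = λ^2 + 6λ + 9 = 0.
Single eigenvalue λ = -3 with algebraic multiplicity 2.
Eigenvector v = (0,-1); generalized eigenvector w with (A-λI)w=v is (1,1).
General solution: e^(-3t)[K_1·v + K_2·(t·v + w)].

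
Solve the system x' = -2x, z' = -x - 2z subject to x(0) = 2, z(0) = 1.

x(t) = 2e^(-2t), z(t) = -2te^(-2t) + e^(-2t)

Coefficient matrix A = [[-2, 0], [-1, -2]].
Characteristic polynomial det(A - λI) = λ^2 + 4λ + 4 = 0.
Single eigenvalue λ = -2 with algebraic multiplicity 2.
Eigenvector v = (0,-1); generalized eigenvector w with (A-λI)w=v is (1,2).
General solution: e^(-2t)[K_1·v + K_2·(t·v + w)].
Applying x(0)=2, z(0)=1 gives K_1=3, K_2=2.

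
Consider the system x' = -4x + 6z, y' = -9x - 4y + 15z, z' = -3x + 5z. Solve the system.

Coefficient matrix A = [[-4, 0, 6], [-9, -4, 15], [-3, 0, 5]].
det(A - λI) = 0 gives eigenvalues λ = 2, -4, -1.
For λ=2: eigenvector (1,1,1).
For λ=-4: eigenvector (0,1,0).
For λ=-1: eigenvector (-2,1,-1).
General solution: K_1e^(2t)(1,1,1) + K_2e^(-4t)(0,1,0) + K_3e^(-t)(-2,1,-1).

x(t) = K_1e^(2t) - 2K_3e^(-t), y(t) = K_1e^(2t) + K_2e^(-4t) + K_3e^(-t), z(t) = K_1e^(2t) - K_3e^(-t)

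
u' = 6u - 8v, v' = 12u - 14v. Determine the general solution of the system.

Coefficient matrix A = [[6, -8], [12, -14]].
Characteristic polynomial det(A - λI) = λ^2 + 8λ + 12 = 0.
Eigenvalues λ = -2, -6.
For λ=-2: (A-λI) row 1 is [8, -8], so an eigenvector is (1, 1).
For λ=-6: (A-λI) row 1 is [12, -8], so an eigenvector is (2, 3).
General solution: K_1e^(-2t)(1,1) + K_2e^(-6t)(2,3).

u(t) = K_1e^(-2t) + 2K_2e^(-6t), v(t) = K_1e^(-2t) + 3K_2e^(-6t)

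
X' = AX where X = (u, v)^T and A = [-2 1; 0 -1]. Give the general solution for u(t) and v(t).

u(t) = -c_1e^(-t) + c_2e^(-2t), v(t) = -c_1e^(-t)

Coefficient matrix A = [[-2, 1], [0, -1]].
Characteristic polynomial det(A - λI) = λ^2 + 3λ + 2 = 0.
Eigenvalues λ = -1, -2.
For λ=-1: (A-λI) row 1 is [-1, 1], so an eigenvector is (-1, -1).
For λ=-2: (A-λI) row 1 is [0, 1], so an eigenvector is (1, 0).
General solution: c_1e^(-t)(-1,-1) + c_2e^(-2t)(1,0).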